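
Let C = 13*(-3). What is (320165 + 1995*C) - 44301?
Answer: 198059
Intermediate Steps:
C = -39
(320165 + 1995*C) - 44301 = (320165 + 1995*(-39)) - 44301 = (320165 - 77805) - 44301 = 242360 - 44301 = 198059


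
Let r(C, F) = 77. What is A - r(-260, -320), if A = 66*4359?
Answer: 287617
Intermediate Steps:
A = 287694
A - r(-260, -320) = 287694 - 1*77 = 287694 - 77 = 287617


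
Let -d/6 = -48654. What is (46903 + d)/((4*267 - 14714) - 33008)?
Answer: -338827/46654 ≈ -7.2626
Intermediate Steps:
d = 291924 (d = -6*(-48654) = 291924)
(46903 + d)/((4*267 - 14714) - 33008) = (46903 + 291924)/((4*267 - 14714) - 33008) = 338827/((1068 - 14714) - 33008) = 338827/(-13646 - 33008) = 338827/(-46654) = 338827*(-1/46654) = -338827/46654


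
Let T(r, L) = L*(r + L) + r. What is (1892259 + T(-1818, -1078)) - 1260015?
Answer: 3752314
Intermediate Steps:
T(r, L) = r + L*(L + r) (T(r, L) = L*(L + r) + r = r + L*(L + r))
(1892259 + T(-1818, -1078)) - 1260015 = (1892259 + (-1818 + (-1078)² - 1078*(-1818))) - 1260015 = (1892259 + (-1818 + 1162084 + 1959804)) - 1260015 = (1892259 + 3120070) - 1260015 = 5012329 - 1260015 = 3752314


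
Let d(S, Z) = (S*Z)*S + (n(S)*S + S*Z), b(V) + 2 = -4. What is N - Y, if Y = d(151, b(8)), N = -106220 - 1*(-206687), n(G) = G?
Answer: 215378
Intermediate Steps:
N = 100467 (N = -106220 + 206687 = 100467)
b(V) = -6 (b(V) = -2 - 4 = -6)
d(S, Z) = S**2 + S*Z + Z*S**2 (d(S, Z) = (S*Z)*S + (S*S + S*Z) = Z*S**2 + (S**2 + S*Z) = S**2 + S*Z + Z*S**2)
Y = -114911 (Y = 151*(151 - 6 + 151*(-6)) = 151*(151 - 6 - 906) = 151*(-761) = -114911)
N - Y = 100467 - 1*(-114911) = 100467 + 114911 = 215378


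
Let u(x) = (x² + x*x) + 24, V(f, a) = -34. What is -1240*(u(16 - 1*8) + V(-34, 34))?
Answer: -146320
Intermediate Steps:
u(x) = 24 + 2*x² (u(x) = (x² + x²) + 24 = 2*x² + 24 = 24 + 2*x²)
-1240*(u(16 - 1*8) + V(-34, 34)) = -1240*((24 + 2*(16 - 1*8)²) - 34) = -1240*((24 + 2*(16 - 8)²) - 34) = -1240*((24 + 2*8²) - 34) = -1240*((24 + 2*64) - 34) = -1240*((24 + 128) - 34) = -1240*(152 - 34) = -1240*118 = -146320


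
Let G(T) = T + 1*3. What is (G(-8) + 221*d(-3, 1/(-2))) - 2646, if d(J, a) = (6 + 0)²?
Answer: 5305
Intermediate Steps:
d(J, a) = 36 (d(J, a) = 6² = 36)
G(T) = 3 + T (G(T) = T + 3 = 3 + T)
(G(-8) + 221*d(-3, 1/(-2))) - 2646 = ((3 - 8) + 221*36) - 2646 = (-5 + 7956) - 2646 = 7951 - 2646 = 5305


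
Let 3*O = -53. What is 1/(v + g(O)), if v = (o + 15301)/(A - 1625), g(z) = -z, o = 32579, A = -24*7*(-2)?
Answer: -3867/75323 ≈ -0.051339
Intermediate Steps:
A = 336 (A = -168*(-2) = 336)
O = -53/3 (O = (⅓)*(-53) = -53/3 ≈ -17.667)
v = -47880/1289 (v = (32579 + 15301)/(336 - 1625) = 47880/(-1289) = 47880*(-1/1289) = -47880/1289 ≈ -37.145)
1/(v + g(O)) = 1/(-47880/1289 - 1*(-53/3)) = 1/(-47880/1289 + 53/3) = 1/(-75323/3867) = -3867/75323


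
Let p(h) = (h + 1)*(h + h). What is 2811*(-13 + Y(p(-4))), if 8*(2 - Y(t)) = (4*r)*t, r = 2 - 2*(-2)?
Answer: -233313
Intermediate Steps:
r = 6 (r = 2 + 4 = 6)
p(h) = 2*h*(1 + h) (p(h) = (1 + h)*(2*h) = 2*h*(1 + h))
Y(t) = 2 - 3*t (Y(t) = 2 - 4*6*t/8 = 2 - 3*t)
2811*(-13 + Y(p(-4))) = 2811*(-13 + (2 - 6*(-4)*(1 - 4))) = 2811*(-13 + (2 - 6*(-4)*(-3))) = 2811*(-13 + (2 - 3*24)) = 2811*(-13 + (2 - 72)) = 2811*(-13 - 70) = 2811*(-83) = -233313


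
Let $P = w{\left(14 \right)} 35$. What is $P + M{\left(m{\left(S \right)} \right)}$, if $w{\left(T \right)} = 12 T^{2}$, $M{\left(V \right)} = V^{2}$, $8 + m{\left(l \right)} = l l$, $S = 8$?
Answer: $85456$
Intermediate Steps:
$m{\left(l \right)} = -8 + l^{2}$ ($m{\left(l \right)} = -8 + l l = -8 + l^{2}$)
$P = 82320$ ($P = 12 \cdot 14^{2} \cdot 35 = 12 \cdot 196 \cdot 35 = 2352 \cdot 35 = 82320$)
$P + M{\left(m{\left(S \right)} \right)} = 82320 + \left(-8 + 8^{2}\right)^{2} = 82320 + \left(-8 + 64\right)^{2} = 82320 + 56^{2} = 82320 + 3136 = 85456$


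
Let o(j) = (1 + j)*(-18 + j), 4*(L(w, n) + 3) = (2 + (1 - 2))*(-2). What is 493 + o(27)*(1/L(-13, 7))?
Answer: 421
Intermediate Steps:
L(w, n) = -7/2 (L(w, n) = -3 + ((2 + (1 - 2))*(-2))/4 = -3 + ((2 - 1)*(-2))/4 = -3 + (1*(-2))/4 = -3 + (¼)*(-2) = -3 - ½ = -7/2)
493 + o(27)*(1/L(-13, 7)) = 493 + (-18 + 27² - 17*27)*(1/(-7/2)) = 493 + (-18 + 729 - 459)*(1*(-2/7)) = 493 + 252*(-2/7) = 493 - 72 = 421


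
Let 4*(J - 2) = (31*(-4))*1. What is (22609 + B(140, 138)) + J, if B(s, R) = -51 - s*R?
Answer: 3209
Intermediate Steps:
J = -29 (J = 2 + ((31*(-4))*1)/4 = 2 + (-124*1)/4 = 2 + (¼)*(-124) = 2 - 31 = -29)
B(s, R) = -51 - R*s
(22609 + B(140, 138)) + J = (22609 + (-51 - 1*138*140)) - 29 = (22609 + (-51 - 19320)) - 29 = (22609 - 19371) - 29 = 3238 - 29 = 3209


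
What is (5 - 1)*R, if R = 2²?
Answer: 16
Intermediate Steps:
R = 4
(5 - 1)*R = (5 - 1)*4 = 4*4 = 16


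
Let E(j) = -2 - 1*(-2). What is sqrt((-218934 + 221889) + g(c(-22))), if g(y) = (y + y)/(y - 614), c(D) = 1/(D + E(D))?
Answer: sqrt(59918564597)/4503 ≈ 54.360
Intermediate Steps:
E(j) = 0 (E(j) = -2 + 2 = 0)
c(D) = 1/D (c(D) = 1/(D + 0) = 1/D)
g(y) = 2*y/(-614 + y) (g(y) = (2*y)/(-614 + y) = 2*y/(-614 + y))
sqrt((-218934 + 221889) + g(c(-22))) = sqrt((-218934 + 221889) + 2/(-22*(-614 + 1/(-22)))) = sqrt(2955 + 2*(-1/22)/(-614 - 1/22)) = sqrt(2955 + 2*(-1/22)/(-13509/22)) = sqrt(2955 + 2*(-1/22)*(-22/13509)) = sqrt(2955 + 2/13509) = sqrt(39919097/13509) = sqrt(59918564597)/4503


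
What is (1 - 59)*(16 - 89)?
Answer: 4234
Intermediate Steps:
(1 - 59)*(16 - 89) = -58*(-73) = 4234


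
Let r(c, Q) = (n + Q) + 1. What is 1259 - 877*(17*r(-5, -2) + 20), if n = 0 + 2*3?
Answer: -90826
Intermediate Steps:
n = 6 (n = 0 + 6 = 6)
r(c, Q) = 7 + Q (r(c, Q) = (6 + Q) + 1 = 7 + Q)
1259 - 877*(17*r(-5, -2) + 20) = 1259 - 877*(17*(7 - 2) + 20) = 1259 - 877*(17*5 + 20) = 1259 - 877*(85 + 20) = 1259 - 877*105 = 1259 - 92085 = -90826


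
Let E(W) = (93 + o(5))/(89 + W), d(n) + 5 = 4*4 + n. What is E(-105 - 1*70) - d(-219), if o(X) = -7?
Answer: 207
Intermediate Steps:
d(n) = 11 + n (d(n) = -5 + (4*4 + n) = -5 + (16 + n) = 11 + n)
E(W) = 86/(89 + W) (E(W) = (93 - 7)/(89 + W) = 86/(89 + W))
E(-105 - 1*70) - d(-219) = 86/(89 + (-105 - 1*70)) - (11 - 219) = 86/(89 + (-105 - 70)) - 1*(-208) = 86/(89 - 175) + 208 = 86/(-86) + 208 = 86*(-1/86) + 208 = -1 + 208 = 207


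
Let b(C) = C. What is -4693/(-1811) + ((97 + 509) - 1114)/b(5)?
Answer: -896523/9055 ≈ -99.009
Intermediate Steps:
-4693/(-1811) + ((97 + 509) - 1114)/b(5) = -4693/(-1811) + ((97 + 509) - 1114)/5 = -4693*(-1/1811) + (606 - 1114)*(1/5) = 4693/1811 - 508*1/5 = 4693/1811 - 508/5 = -896523/9055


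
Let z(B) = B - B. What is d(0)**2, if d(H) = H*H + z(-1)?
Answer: 0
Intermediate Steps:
z(B) = 0
d(H) = H**2 (d(H) = H*H + 0 = H**2 + 0 = H**2)
d(0)**2 = (0**2)**2 = 0**2 = 0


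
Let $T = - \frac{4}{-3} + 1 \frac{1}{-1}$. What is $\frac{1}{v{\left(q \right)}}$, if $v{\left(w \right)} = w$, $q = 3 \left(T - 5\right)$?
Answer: $- \frac{1}{14} \approx -0.071429$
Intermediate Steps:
$T = \frac{1}{3}$ ($T = \left(-4\right) \left(- \frac{1}{3}\right) + 1 \left(-1\right) = \frac{4}{3} - 1 = \frac{1}{3} \approx 0.33333$)
$q = -14$ ($q = 3 \left(\frac{1}{3} - 5\right) = 3 \left(- \frac{14}{3}\right) = -14$)
$\frac{1}{v{\left(q \right)}} = \frac{1}{-14} = - \frac{1}{14}$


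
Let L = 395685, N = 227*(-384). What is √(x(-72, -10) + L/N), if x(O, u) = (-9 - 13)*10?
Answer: I*√2961993610/3632 ≈ 14.985*I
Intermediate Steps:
N = -87168
x(O, u) = -220 (x(O, u) = -22*10 = -220)
√(x(-72, -10) + L/N) = √(-220 + 395685/(-87168)) = √(-220 + 395685*(-1/87168)) = √(-220 - 131895/29056) = √(-6524215/29056) = I*√2961993610/3632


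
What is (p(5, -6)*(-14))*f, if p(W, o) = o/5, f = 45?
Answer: 756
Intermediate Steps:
p(W, o) = o/5 (p(W, o) = o*(1/5) = o/5)
(p(5, -6)*(-14))*f = (((1/5)*(-6))*(-14))*45 = -6/5*(-14)*45 = (84/5)*45 = 756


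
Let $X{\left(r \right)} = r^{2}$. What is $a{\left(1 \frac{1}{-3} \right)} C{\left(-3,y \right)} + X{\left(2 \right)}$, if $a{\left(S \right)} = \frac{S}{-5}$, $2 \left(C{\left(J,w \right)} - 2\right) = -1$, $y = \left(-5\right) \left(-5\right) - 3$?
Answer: $\frac{41}{10} \approx 4.1$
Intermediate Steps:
$y = 22$ ($y = 25 - 3 = 22$)
$C{\left(J,w \right)} = \frac{3}{2}$ ($C{\left(J,w \right)} = 2 + \frac{1}{2} \left(-1\right) = 2 - \frac{1}{2} = \frac{3}{2}$)
$a{\left(S \right)} = - \frac{S}{5}$ ($a{\left(S \right)} = S \left(- \frac{1}{5}\right) = - \frac{S}{5}$)
$a{\left(1 \frac{1}{-3} \right)} C{\left(-3,y \right)} + X{\left(2 \right)} = - \frac{1 \frac{1}{-3}}{5} \cdot \frac{3}{2} + 2^{2} = - \frac{1 \left(- \frac{1}{3}\right)}{5} \cdot \frac{3}{2} + 4 = \left(- \frac{1}{5}\right) \left(- \frac{1}{3}\right) \frac{3}{2} + 4 = \frac{1}{15} \cdot \frac{3}{2} + 4 = \frac{1}{10} + 4 = \frac{41}{10}$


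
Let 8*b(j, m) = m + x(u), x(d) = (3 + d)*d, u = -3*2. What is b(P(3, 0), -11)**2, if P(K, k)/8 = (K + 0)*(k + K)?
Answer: 49/64 ≈ 0.76563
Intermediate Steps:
u = -6
x(d) = d*(3 + d)
P(K, k) = 8*K*(K + k) (P(K, k) = 8*((K + 0)*(k + K)) = 8*(K*(K + k)) = 8*K*(K + k))
b(j, m) = 9/4 + m/8 (b(j, m) = (m - 6*(3 - 6))/8 = (m - 6*(-3))/8 = (m + 18)/8 = (18 + m)/8 = 9/4 + m/8)
b(P(3, 0), -11)**2 = (9/4 + (1/8)*(-11))**2 = (9/4 - 11/8)**2 = (7/8)**2 = 49/64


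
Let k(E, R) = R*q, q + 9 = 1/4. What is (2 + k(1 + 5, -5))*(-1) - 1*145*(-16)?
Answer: 9097/4 ≈ 2274.3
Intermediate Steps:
q = -35/4 (q = -9 + 1/4 = -35/4 ≈ -8.7500)
k(E, R) = -35*R/4 (k(E, R) = R*(-35/4) = -35*R/4)
(2 + k(1 + 5, -5))*(-1) - 1*145*(-16) = (2 - 35/4*(-5))*(-1) - 1*145*(-16) = (2 + 175/4)*(-1) - 145*(-16) = (183/4)*(-1) + 2320 = -183/4 + 2320 = 9097/4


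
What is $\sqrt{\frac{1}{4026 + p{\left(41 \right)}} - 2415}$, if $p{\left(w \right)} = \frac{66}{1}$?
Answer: $\frac{i \sqrt{10109469117}}{2046} \approx 49.143 i$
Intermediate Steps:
$p{\left(w \right)} = 66$ ($p{\left(w \right)} = 66 \cdot 1 = 66$)
$\sqrt{\frac{1}{4026 + p{\left(41 \right)}} - 2415} = \sqrt{\frac{1}{4026 + 66} - 2415} = \sqrt{\frac{1}{4092} - 2415} = \sqrt{- \frac{9882179}{4092}} = \frac{i \sqrt{10109469117}}{2046}$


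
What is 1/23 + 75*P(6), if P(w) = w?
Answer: 10351/23 ≈ 450.04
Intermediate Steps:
1/23 + 75*P(6) = 1/23 + 75*6 = 1/23 + 450 = 10351/23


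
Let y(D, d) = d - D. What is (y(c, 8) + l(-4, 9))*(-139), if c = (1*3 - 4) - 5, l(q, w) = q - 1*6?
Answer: -556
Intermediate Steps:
l(q, w) = -6 + q (l(q, w) = q - 6 = -6 + q)
c = -6 (c = (3 - 4) - 5 = -1 - 5 = -6)
(y(c, 8) + l(-4, 9))*(-139) = ((8 - 1*(-6)) + (-6 - 4))*(-139) = ((8 + 6) - 10)*(-139) = (14 - 10)*(-139) = 4*(-139) = -556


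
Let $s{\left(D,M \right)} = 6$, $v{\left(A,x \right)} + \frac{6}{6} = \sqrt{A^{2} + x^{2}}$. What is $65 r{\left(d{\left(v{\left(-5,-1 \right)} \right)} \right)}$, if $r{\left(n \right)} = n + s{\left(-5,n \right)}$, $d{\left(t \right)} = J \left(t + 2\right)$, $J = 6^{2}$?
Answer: $2730 + 2340 \sqrt{26} \approx 14662.0$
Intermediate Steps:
$J = 36$
$v{\left(A,x \right)} = -1 + \sqrt{A^{2} + x^{2}}$
$d{\left(t \right)} = 72 + 36 t$ ($d{\left(t \right)} = 36 \left(t + 2\right) = 36 \left(2 + t\right) = 72 + 36 t$)
$r{\left(n \right)} = 6 + n$ ($r{\left(n \right)} = n + 6 = 6 + n$)
$65 r{\left(d{\left(v{\left(-5,-1 \right)} \right)} \right)} = 65 \left(6 + \left(72 + 36 \left(-1 + \sqrt{\left(-5\right)^{2} + \left(-1\right)^{2}}\right)\right)\right) = 65 \left(6 + \left(72 + 36 \left(-1 + \sqrt{25 + 1}\right)\right)\right) = 65 \left(6 + \left(72 + 36 \left(-1 + \sqrt{26}\right)\right)\right) = 65 \left(6 - \left(-36 - 36 \sqrt{26}\right)\right) = 65 \left(6 + \left(36 + 36 \sqrt{26}\right)\right) = 65 \left(42 + 36 \sqrt{26}\right) = 2730 + 2340 \sqrt{26}$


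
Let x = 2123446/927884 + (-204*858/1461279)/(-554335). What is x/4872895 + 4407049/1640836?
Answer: 46382579115503569174302630621/17269195844662811379300505900 ≈ 2.6859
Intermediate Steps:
x = 9885473068670797/4319663145083690 (x = 2123446*(1/927884) - 175032*1/1461279*(-1/554335) = 1061723/463942 - 58344/487093*(-1/554335) = 1061723/463942 + 58344/270012698155 = 9885473068670797/4319663145083690 ≈ 2.2885)
x/4872895 + 4407049/1640836 = (9885473068670797/4319663145083690)/4872895 + 4407049/1640836 = (9885473068670797/4319663145083690)*(1/4872895) + 4407049*(1/1640836) = 9885473068670797/21049264941362587582550 + 4407049/1640836 = 46382579115503569174302630621/17269195844662811379300505900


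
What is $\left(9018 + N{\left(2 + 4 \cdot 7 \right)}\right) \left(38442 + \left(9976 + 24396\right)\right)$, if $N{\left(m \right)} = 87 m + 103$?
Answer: $854181034$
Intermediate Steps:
$N{\left(m \right)} = 103 + 87 m$
$\left(9018 + N{\left(2 + 4 \cdot 7 \right)}\right) \left(38442 + \left(9976 + 24396\right)\right) = \left(9018 + \left(103 + 87 \left(2 + 4 \cdot 7\right)\right)\right) \left(38442 + \left(9976 + 24396\right)\right) = \left(9018 + \left(103 + 87 \left(2 + 28\right)\right)\right) \left(38442 + 34372\right) = \left(9018 + \left(103 + 87 \cdot 30\right)\right) 72814 = \left(9018 + \left(103 + 2610\right)\right) 72814 = \left(9018 + 2713\right) 72814 = 11731 \cdot 72814 = 854181034$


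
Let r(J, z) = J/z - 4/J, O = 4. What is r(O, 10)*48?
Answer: -144/5 ≈ -28.800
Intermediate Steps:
r(J, z) = -4/J + J/z
r(O, 10)*48 = (-4/4 + 4/10)*48 = (-4*¼ + 4*(⅒))*48 = (-1 + ⅖)*48 = -⅗*48 = -144/5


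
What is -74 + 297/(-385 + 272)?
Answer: -8659/113 ≈ -76.628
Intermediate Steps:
-74 + 297/(-385 + 272) = -74 + 297/(-113) = -74 - 1/113*297 = -74 - 297/113 = -8659/113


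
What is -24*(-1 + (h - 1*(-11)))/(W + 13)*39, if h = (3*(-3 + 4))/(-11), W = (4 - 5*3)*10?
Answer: 100152/1067 ≈ 93.863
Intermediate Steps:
W = -110 (W = (4 - 15)*10 = -11*10 = -110)
h = -3/11 (h = (3*1)*(-1/11) = 3*(-1/11) = -3/11 ≈ -0.27273)
-24*(-1 + (h - 1*(-11)))/(W + 13)*39 = -24*(-1 + (-3/11 - 1*(-11)))/(-110 + 13)*39 = -24*(-1 + (-3/11 + 11))/(-97)*39 = -24*(-1 + 118/11)*(-1)/97*39 = -2568*(-1)/(11*97)*39 = -24*(-107/1067)*39 = (2568/1067)*39 = 100152/1067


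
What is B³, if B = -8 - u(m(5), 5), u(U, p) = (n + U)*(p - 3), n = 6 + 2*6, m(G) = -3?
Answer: -54872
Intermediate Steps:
n = 18 (n = 6 + 12 = 18)
u(U, p) = (-3 + p)*(18 + U) (u(U, p) = (18 + U)*(p - 3) = (18 + U)*(-3 + p) = (-3 + p)*(18 + U))
B = -38 (B = -8 - (-54 - 3*(-3) + 18*5 - 3*5) = -8 - (-54 + 9 + 90 - 15) = -8 - 1*30 = -8 - 30 = -38)
B³ = (-38)³ = -54872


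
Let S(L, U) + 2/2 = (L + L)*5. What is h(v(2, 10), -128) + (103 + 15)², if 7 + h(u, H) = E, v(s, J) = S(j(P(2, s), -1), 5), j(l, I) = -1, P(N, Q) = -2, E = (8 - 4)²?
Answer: 13933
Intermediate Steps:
E = 16 (E = 4² = 16)
S(L, U) = -1 + 10*L (S(L, U) = -1 + (L + L)*5 = -1 + (2*L)*5 = -1 + 10*L)
v(s, J) = -11 (v(s, J) = -1 + 10*(-1) = -1 - 10 = -11)
h(u, H) = 9 (h(u, H) = -7 + 16 = 9)
h(v(2, 10), -128) + (103 + 15)² = 9 + (103 + 15)² = 9 + 118² = 9 + 13924 = 13933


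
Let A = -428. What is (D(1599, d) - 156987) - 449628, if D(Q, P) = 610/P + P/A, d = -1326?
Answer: -86067375131/141882 ≈ -6.0661e+5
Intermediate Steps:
D(Q, P) = 610/P - P/428 (D(Q, P) = 610/P + P/(-428) = 610/P + P*(-1/428) = 610/P - P/428)
(D(1599, d) - 156987) - 449628 = ((610/(-1326) - 1/428*(-1326)) - 156987) - 449628 = ((610*(-1/1326) + 663/214) - 156987) - 449628 = ((-305/663 + 663/214) - 156987) - 449628 = (374299/141882 - 156987) - 449628 = -22273255235/141882 - 449628 = -86067375131/141882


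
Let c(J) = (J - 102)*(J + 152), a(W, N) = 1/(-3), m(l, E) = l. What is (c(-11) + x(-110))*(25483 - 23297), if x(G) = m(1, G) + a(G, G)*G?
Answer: -104241596/3 ≈ -3.4747e+7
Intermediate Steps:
a(W, N) = -⅓
c(J) = (-102 + J)*(152 + J)
x(G) = 1 - G/3
(c(-11) + x(-110))*(25483 - 23297) = ((-15504 + (-11)² + 50*(-11)) + (1 - ⅓*(-110)))*(25483 - 23297) = ((-15504 + 121 - 550) + (1 + 110/3))*2186 = (-15933 + 113/3)*2186 = -47686/3*2186 = -104241596/3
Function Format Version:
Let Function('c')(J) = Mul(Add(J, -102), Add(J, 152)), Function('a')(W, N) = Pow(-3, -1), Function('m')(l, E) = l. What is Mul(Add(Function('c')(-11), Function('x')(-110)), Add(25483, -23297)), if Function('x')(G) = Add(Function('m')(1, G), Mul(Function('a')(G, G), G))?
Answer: Rational(-104241596, 3) ≈ -3.4747e+7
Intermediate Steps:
Function('a')(W, N) = Rational(-1, 3)
Function('c')(J) = Mul(Add(-102, J), Add(152, J))
Function('x')(G) = Add(1, Mul(Rational(-1, 3), G))
Mul(Add(Function('c')(-11), Function('x')(-110)), Add(25483, -23297)) = Mul(Add(Add(-15504, Pow(-11, 2), Mul(50, -11)), Add(1, Mul(Rational(-1, 3), -110))), Add(25483, -23297)) = Mul(Add(Add(-15504, 121, -550), Add(1, Rational(110, 3))), 2186) = Mul(Add(-15933, Rational(113, 3)), 2186) = Mul(Rational(-47686, 3), 2186) = Rational(-104241596, 3)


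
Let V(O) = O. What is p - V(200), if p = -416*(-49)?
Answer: 20184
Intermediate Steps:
p = 20384
p - V(200) = 20384 - 1*200 = 20384 - 200 = 20184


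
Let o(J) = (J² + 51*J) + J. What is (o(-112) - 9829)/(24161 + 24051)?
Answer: -3109/48212 ≈ -0.064486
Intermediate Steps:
o(J) = J² + 52*J
(o(-112) - 9829)/(24161 + 24051) = (-112*(52 - 112) - 9829)/(24161 + 24051) = (-112*(-60) - 9829)/48212 = (6720 - 9829)*(1/48212) = -3109*1/48212 = -3109/48212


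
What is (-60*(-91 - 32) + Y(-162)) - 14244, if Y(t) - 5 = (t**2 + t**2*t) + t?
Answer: -4232305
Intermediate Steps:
Y(t) = 5 + t + t**2 + t**3 (Y(t) = 5 + ((t**2 + t**2*t) + t) = 5 + ((t**2 + t**3) + t) = 5 + (t + t**2 + t**3) = 5 + t + t**2 + t**3)
(-60*(-91 - 32) + Y(-162)) - 14244 = (-60*(-91 - 32) + (5 - 162 + (-162)**2 + (-162)**3)) - 14244 = (-60*(-123) + (5 - 162 + 26244 - 4251528)) - 14244 = (7380 - 4225441) - 14244 = -4218061 - 14244 = -4232305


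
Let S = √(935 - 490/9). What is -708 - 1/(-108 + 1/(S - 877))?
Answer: -6344332844903/8961039289 - 5*√317/26883117867 ≈ -707.99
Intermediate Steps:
S = 5*√317/3 (S = √(935 - 490/9) = √(7925/9) = 5*√317/3 ≈ 29.674)
-708 - 1/(-108 + 1/(S - 877)) = -708 - 1/(-108 + 1/(5*√317/3 - 877)) = -708 - 1/(-108 + 1/(-877 + 5*√317/3))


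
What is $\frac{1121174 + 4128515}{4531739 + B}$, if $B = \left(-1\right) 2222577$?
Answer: $\frac{5249689}{2309162} \approx 2.2734$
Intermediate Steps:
$B = -2222577$
$\frac{1121174 + 4128515}{4531739 + B} = \frac{1121174 + 4128515}{4531739 - 2222577} = \frac{5249689}{2309162}$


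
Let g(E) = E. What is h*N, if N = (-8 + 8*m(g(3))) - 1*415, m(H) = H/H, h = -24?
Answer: 9960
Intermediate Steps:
m(H) = 1
N = -415 (N = (-8 + 8*1) - 1*415 = (-8 + 8) - 415 = 0 - 415 = -415)
h*N = -24*(-415) = 9960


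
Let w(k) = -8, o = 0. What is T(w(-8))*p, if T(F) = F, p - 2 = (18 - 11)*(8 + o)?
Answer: -464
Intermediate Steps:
p = 58 (p = 2 + (18 - 11)*(8 + 0) = 2 + 7*8 = 2 + 56 = 58)
T(w(-8))*p = -8*58 = -464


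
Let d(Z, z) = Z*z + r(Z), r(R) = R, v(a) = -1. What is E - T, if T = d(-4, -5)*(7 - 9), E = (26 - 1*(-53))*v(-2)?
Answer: -47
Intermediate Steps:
d(Z, z) = Z + Z*z (d(Z, z) = Z*z + Z = Z + Z*z)
E = -79 (E = (26 - 1*(-53))*(-1) = (26 + 53)*(-1) = 79*(-1) = -79)
T = -32 (T = (-4*(1 - 5))*(7 - 9) = -4*(-4)*(-2) = 16*(-2) = -32)
E - T = -79 - 1*(-32) = -79 + 32 = -47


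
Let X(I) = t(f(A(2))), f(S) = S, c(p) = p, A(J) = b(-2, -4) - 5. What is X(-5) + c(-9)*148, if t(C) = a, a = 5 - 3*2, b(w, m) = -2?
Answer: -1333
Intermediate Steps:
A(J) = -7 (A(J) = -2 - 5 = -7)
a = -1 (a = 5 - 6 = -1)
t(C) = -1
X(I) = -1
X(-5) + c(-9)*148 = -1 - 9*148 = -1 - 1332 = -1333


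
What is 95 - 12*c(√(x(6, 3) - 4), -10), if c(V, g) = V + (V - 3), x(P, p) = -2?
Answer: 131 - 24*I*√6 ≈ 131.0 - 58.788*I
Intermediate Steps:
c(V, g) = -3 + 2*V (c(V, g) = V + (-3 + V) = -3 + 2*V)
95 - 12*c(√(x(6, 3) - 4), -10) = 95 - 12*(-3 + 2*√(-2 - 4)) = 95 - 12*(-3 + 2*√(-6)) = 95 - 12*(-3 + 2*(I*√6)) = 95 - 12*(-3 + 2*I*√6) = 95 + (36 - 24*I*√6) = 131 - 24*I*√6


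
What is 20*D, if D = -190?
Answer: -3800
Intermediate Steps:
20*D = 20*(-190) = -3800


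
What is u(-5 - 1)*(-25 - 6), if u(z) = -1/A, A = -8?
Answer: -31/8 ≈ -3.8750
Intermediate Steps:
u(z) = ⅛ (u(z) = -1/(-8) = -1*(-⅛) = ⅛)
u(-5 - 1)*(-25 - 6) = (-25 - 6)/8 = (⅛)*(-31) = -31/8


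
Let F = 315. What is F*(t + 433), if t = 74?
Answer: 159705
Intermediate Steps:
F*(t + 433) = 315*(74 + 433) = 315*507 = 159705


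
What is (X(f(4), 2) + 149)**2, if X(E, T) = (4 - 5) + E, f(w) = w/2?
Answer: 22500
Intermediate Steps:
f(w) = w/2 (f(w) = w*(1/2) = w/2)
X(E, T) = -1 + E
(X(f(4), 2) + 149)**2 = ((-1 + (1/2)*4) + 149)**2 = ((-1 + 2) + 149)**2 = (1 + 149)**2 = 150**2 = 22500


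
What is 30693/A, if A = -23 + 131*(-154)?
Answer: -30693/20197 ≈ -1.5197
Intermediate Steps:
A = -20197 (A = -23 - 20174 = -20197)
30693/A = 30693/(-20197) = 30693*(-1/20197) = -30693/20197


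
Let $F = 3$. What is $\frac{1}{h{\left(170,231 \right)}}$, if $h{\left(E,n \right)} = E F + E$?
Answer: $\frac{1}{680} \approx 0.0014706$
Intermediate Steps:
$h{\left(E,n \right)} = 4 E$ ($h{\left(E,n \right)} = E 3 + E = 3 E + E = 4 E$)
$\frac{1}{h{\left(170,231 \right)}} = \frac{1}{4 \cdot 170} = \frac{1}{680}$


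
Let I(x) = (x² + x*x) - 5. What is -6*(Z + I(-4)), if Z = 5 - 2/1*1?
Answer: -180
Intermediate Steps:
I(x) = -5 + 2*x² (I(x) = (x² + x²) - 5 = 2*x² - 5 = -5 + 2*x²)
Z = 3 (Z = 5 - 2*1*1 = 5 - 2*1 = 5 - 2 = 3)
-6*(Z + I(-4)) = -6*(3 + (-5 + 2*(-4)²)) = -6*(3 + (-5 + 2*16)) = -6*(3 + (-5 + 32)) = -6*(3 + 27) = -6*30 = -180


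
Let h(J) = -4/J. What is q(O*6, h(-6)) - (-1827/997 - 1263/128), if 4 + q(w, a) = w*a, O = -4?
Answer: -1059253/127616 ≈ -8.3003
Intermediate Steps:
q(w, a) = -4 + a*w (q(w, a) = -4 + w*a = -4 + a*w)
q(O*6, h(-6)) - (-1827/997 - 1263/128) = (-4 + (-4/(-6))*(-4*6)) - (-1827/997 - 1263/128) = (-4 - 4*(-⅙)*(-24)) - (-1827*1/997 - 1263*1/128) = (-4 + (⅔)*(-24)) - (-1827/997 - 1263/128) = (-4 - 16) - 1*(-1493067/127616) = -20 + 1493067/127616 = -1059253/127616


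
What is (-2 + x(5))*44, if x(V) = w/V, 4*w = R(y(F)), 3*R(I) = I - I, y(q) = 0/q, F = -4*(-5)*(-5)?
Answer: -88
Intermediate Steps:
F = -100 (F = 20*(-5) = -100)
y(q) = 0
R(I) = 0 (R(I) = (I - I)/3 = (⅓)*0 = 0)
w = 0 (w = (¼)*0 = 0)
x(V) = 0 (x(V) = 0/V = 0)
(-2 + x(5))*44 = (-2 + 0)*44 = -2*44 = -88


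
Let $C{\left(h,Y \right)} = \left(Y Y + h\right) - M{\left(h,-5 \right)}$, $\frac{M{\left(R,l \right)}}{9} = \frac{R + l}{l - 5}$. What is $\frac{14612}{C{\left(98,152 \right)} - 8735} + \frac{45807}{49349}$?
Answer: $\frac{13876115029}{7180624943} \approx 1.9324$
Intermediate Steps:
$M{\left(R,l \right)} = \frac{9 \left(R + l\right)}{-5 + l}$ ($M{\left(R,l \right)} = 9 \frac{R + l}{l - 5} = 9 \frac{R + l}{-5 + l} = \frac{9 \left(R + l\right)}{-5 + l}$)
$C{\left(h,Y \right)} = - \frac{9}{2} + Y^{2} + \frac{19 h}{10}$ ($C{\left(h,Y \right)} = \left(Y Y + h\right) - \frac{9 \left(h - 5\right)}{-5 - 5} = \left(Y^{2} + h\right) - \frac{9 \left(-5 + h\right)}{-10} = \left(h + Y^{2}\right) - 9 \left(- \frac{1}{10}\right) \left(-5 + h\right) = \left(h + Y^{2}\right) - \left(\frac{9}{2} - \frac{9 h}{10}\right) = \left(h + Y^{2}\right) + \left(- \frac{9}{2} + \frac{9 h}{10}\right) = - \frac{9}{2} + Y^{2} + \frac{19 h}{10}$)
$\frac{14612}{C{\left(98,152 \right)} - 8735} + \frac{45807}{49349} = \frac{14612}{\left(- \frac{9}{2} + 152^{2} + \frac{19}{10} \cdot 98\right) - 8735} + \frac{45807}{49349} = \frac{14612}{\left(- \frac{9}{2} + 23104 + \frac{931}{5}\right) - 8735} + 45807 \cdot \frac{1}{49349} = \frac{14612}{\frac{232857}{10} - 8735} + \frac{45807}{49349} = \frac{14612}{\frac{145507}{10}} + \frac{45807}{49349} = 14612 \cdot \frac{10}{145507} + \frac{45807}{49349} = \frac{146120}{145507} + \frac{45807}{49349} = \frac{13876115029}{7180624943}$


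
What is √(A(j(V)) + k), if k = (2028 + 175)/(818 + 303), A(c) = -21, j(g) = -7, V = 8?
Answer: I*√23919898/1121 ≈ 4.3629*I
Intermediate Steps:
k = 2203/1121 ≈ 1.9652
√(A(j(V)) + k) = √(-21 + 2203/1121) = √(-21338/1121) = I*√23919898/1121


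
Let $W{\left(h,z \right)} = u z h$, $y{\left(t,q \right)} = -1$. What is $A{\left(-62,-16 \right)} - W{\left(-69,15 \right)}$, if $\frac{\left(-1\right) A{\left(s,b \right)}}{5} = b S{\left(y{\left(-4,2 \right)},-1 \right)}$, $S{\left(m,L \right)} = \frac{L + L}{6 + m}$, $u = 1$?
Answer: $1003$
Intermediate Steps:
$S{\left(m,L \right)} = \frac{2 L}{6 + m}$
$W{\left(h,z \right)} = h z$ ($W{\left(h,z \right)} = 1 z h = z h = h z$)
$A{\left(s,b \right)} = 2 b$ ($A{\left(s,b \right)} = - 5 b 2 \left(-1\right) \frac{1}{6 - 1} = - 5 b 2 \left(-1\right) \frac{1}{5} = - 5 b \left(- \frac{2}{5}\right) = - 5 \left(- \frac{2 b}{5}\right) = 2 b$)
$A{\left(-62,-16 \right)} - W{\left(-69,15 \right)} = 2 \left(-16\right) - \left(-69\right) 15 = -32 - -1035 = -32 + 1035 = 1003$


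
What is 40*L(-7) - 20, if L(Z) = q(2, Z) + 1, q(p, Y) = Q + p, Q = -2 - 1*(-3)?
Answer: 140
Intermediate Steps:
Q = 1 (Q = -2 + 3 = 1)
q(p, Y) = 1 + p
L(Z) = 4 (L(Z) = (1 + 2) + 1 = 3 + 1 = 4)
40*L(-7) - 20 = 40*4 - 20 = 160 - 20 = 140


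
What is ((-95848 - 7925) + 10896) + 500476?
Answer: 407599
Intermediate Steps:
((-95848 - 7925) + 10896) + 500476 = (-103773 + 10896) + 500476 = -92877 + 500476 = 407599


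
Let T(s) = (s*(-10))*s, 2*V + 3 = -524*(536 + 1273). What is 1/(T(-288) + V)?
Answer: -2/2606799 ≈ -7.6722e-7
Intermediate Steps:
V = -947919/2 (V = -3/2 + (-524*(536 + 1273))/2 = -3/2 + (-524*1809)/2 = -3/2 + (½)*(-947916) = -3/2 - 473958 = -947919/2 ≈ -4.7396e+5)
T(s) = -10*s² (T(s) = (-10*s)*s = -10*s²)
1/(T(-288) + V) = 1/(-10*(-288)² - 947919/2) = 1/(-10*82944 - 947919/2) = 1/(-829440 - 947919/2) = 1/(-2606799/2) = -2/2606799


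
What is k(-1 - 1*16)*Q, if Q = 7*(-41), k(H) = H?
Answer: 4879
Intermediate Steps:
Q = -287
k(-1 - 1*16)*Q = (-1 - 1*16)*(-287) = (-1 - 16)*(-287) = -17*(-287) = 4879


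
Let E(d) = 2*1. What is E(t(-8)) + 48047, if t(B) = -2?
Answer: 48049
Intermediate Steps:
E(d) = 2
E(t(-8)) + 48047 = 2 + 48047 = 48049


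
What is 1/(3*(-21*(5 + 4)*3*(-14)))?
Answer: 1/23814 ≈ 4.1992e-5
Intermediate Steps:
1/(3*(-21*(5 + 4)*3*(-14))) = 1/(3*(-189*3*(-14))) = 1/(3*(-21*27*(-14))) = 1/(3*(-567*(-14))) = 1/(3*7938) = 1/23814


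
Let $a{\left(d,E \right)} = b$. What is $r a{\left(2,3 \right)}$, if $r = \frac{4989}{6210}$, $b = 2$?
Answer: $\frac{1663}{1035} \approx 1.6068$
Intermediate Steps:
$a{\left(d,E \right)} = 2$
$r = \frac{1663}{2070}$ ($r = 4989 \cdot \frac{1}{6210} = \frac{1663}{2070} \approx 0.80338$)
$r a{\left(2,3 \right)} = \frac{1663}{2070} \cdot 2 = \frac{1663}{1035}$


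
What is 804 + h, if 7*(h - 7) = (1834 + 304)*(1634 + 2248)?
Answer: 8305393/7 ≈ 1.1865e+6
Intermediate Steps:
h = 8299765/7 (h = 7 + ((1834 + 304)*(1634 + 2248))/7 = 7 + (2138*3882)/7 = 7 + (1/7)*8299716 = 7 + 8299716/7 = 8299765/7 ≈ 1.1857e+6)
804 + h = 804 + 8299765/7 = 8305393/7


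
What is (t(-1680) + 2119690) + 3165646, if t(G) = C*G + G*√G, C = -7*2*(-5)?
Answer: 5167736 - 6720*I*√105 ≈ 5.1677e+6 - 68860.0*I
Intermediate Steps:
C = 70 (C = -14*(-5) = 70)
t(G) = G^(3/2) + 70*G (t(G) = 70*G + G*√G = 70*G + G^(3/2) = G^(3/2) + 70*G)
(t(-1680) + 2119690) + 3165646 = (((-1680)^(3/2) + 70*(-1680)) + 2119690) + 3165646 = ((-6720*I*√105 - 117600) + 2119690) + 3165646 = ((-117600 - 6720*I*√105) + 2119690) + 3165646 = (2002090 - 6720*I*√105) + 3165646 = 5167736 - 6720*I*√105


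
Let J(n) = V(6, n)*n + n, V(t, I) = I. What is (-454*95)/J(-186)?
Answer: -4313/3441 ≈ -1.2534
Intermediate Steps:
J(n) = n + n**2 (J(n) = n*n + n = n**2 + n = n + n**2)
(-454*95)/J(-186) = (-454*95)/((-186*(1 - 186))) = -43130/((-186*(-185))) = -43130/34410 = -43130*1/34410 = -4313/3441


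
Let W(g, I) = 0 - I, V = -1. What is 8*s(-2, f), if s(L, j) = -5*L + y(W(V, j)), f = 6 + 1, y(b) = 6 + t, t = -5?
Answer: 88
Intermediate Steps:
W(g, I) = -I
y(b) = 1 (y(b) = 6 - 5 = 1)
f = 7
s(L, j) = 1 - 5*L (s(L, j) = -5*L + 1 = 1 - 5*L)
8*s(-2, f) = 8*(1 - 5*(-2)) = 8*(1 + 10) = 8*11 = 88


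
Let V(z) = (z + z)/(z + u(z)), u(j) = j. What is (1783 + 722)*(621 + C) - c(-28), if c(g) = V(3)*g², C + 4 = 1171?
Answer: 4478156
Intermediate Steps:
C = 1167 (C = -4 + 1171 = 1167)
V(z) = 1 (V(z) = (z + z)/(z + z) = (2*z)/((2*z)) = (2*z)*(1/(2*z)) = 1)
c(g) = g² (c(g) = 1*g² = g²)
(1783 + 722)*(621 + C) - c(-28) = (1783 + 722)*(621 + 1167) - 1*(-28)² = 2505*1788 - 1*784 = 4478940 - 784 = 4478156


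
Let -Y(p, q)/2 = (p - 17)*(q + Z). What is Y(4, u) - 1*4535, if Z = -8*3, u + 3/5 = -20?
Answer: -28473/5 ≈ -5694.6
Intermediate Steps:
u = -103/5 (u = -⅗ - 20 = -103/5 ≈ -20.600)
Z = -24
Y(p, q) = -2*(-24 + q)*(-17 + p) (Y(p, q) = -2*(p - 17)*(q - 24) = -2*(-17 + p)*(-24 + q) = -2*(-24 + q)*(-17 + p))
Y(4, u) - 1*4535 = (-816 + 34*(-103/5) + 48*4 - 2*4*(-103/5)) - 1*4535 = (-816 - 3502/5 + 192 + 824/5) - 4535 = -5798/5 - 4535 = -28473/5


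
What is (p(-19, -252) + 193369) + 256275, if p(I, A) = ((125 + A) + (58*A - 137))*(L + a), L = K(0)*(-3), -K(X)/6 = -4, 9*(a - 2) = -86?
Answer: 4900292/3 ≈ 1.6334e+6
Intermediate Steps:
a = -68/9 (a = 2 + (⅑)*(-86) = 2 - 86/9 = -68/9 ≈ -7.5556)
K(X) = 24 (K(X) = -6*(-4) = 24)
L = -72 (L = 24*(-3) = -72)
p(I, A) = 2864/3 - 42244*A/9 (p(I, A) = ((125 + A) + (58*A - 137))*(-72 - 68/9) = ((125 + A) + (-137 + 58*A))*(-716/9) = (-12 + 59*A)*(-716/9) = 2864/3 - 42244*A/9)
(p(-19, -252) + 193369) + 256275 = ((2864/3 - 42244/9*(-252)) + 193369) + 256275 = ((2864/3 + 1182832) + 193369) + 256275 = (3551360/3 + 193369) + 256275 = 4131467/3 + 256275 = 4900292/3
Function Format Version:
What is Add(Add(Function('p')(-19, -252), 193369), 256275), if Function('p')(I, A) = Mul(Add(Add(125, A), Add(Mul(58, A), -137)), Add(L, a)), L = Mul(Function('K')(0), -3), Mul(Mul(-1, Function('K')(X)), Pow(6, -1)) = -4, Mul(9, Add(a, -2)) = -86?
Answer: Rational(4900292, 3) ≈ 1.6334e+6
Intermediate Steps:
a = Rational(-68, 9) (a = Add(2, Mul(Rational(1, 9), -86)) = Add(2, Rational(-86, 9)) = Rational(-68, 9) ≈ -7.5556)
Function('K')(X) = 24 (Function('K')(X) = Mul(-6, -4) = 24)
L = -72 (L = Mul(24, -3) = -72)
Function('p')(I, A) = Add(Rational(2864, 3), Mul(Rational(-42244, 9), A)) (Function('p')(I, A) = Mul(Add(Add(125, A), Add(Mul(58, A), -137)), Add(-72, Rational(-68, 9))) = Mul(Add(Add(125, A), Add(-137, Mul(58, A))), Rational(-716, 9)) = Mul(Add(-12, Mul(59, A)), Rational(-716, 9)) = Add(Rational(2864, 3), Mul(Rational(-42244, 9), A)))
Add(Add(Function('p')(-19, -252), 193369), 256275) = Add(Add(Add(Rational(2864, 3), Mul(Rational(-42244, 9), -252)), 193369), 256275) = Add(Add(Add(Rational(2864, 3), 1182832), 193369), 256275) = Add(Add(Rational(3551360, 3), 193369), 256275) = Add(Rational(4131467, 3), 256275) = Rational(4900292, 3)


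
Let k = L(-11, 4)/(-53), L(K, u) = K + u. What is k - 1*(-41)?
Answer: 2180/53 ≈ 41.132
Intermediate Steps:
k = 7/53 (k = (-11 + 4)/(-53) = -7*(-1/53) = 7/53 ≈ 0.13208)
k - 1*(-41) = 7/53 - 1*(-41) = 7/53 + 41 = 2180/53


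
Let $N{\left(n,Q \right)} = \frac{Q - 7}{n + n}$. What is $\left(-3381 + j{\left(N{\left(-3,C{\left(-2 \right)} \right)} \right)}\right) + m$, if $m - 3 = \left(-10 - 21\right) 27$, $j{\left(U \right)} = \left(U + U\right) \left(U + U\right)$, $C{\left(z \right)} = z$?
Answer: $-4206$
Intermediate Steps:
$N{\left(n,Q \right)} = \frac{-7 + Q}{2 n}$
$j{\left(U \right)} = 4 U^{2}$ ($j{\left(U \right)} = 2 U 2 U = 4 U^{2}$)
$m = -834$ ($m = 3 + \left(-10 - 21\right) 27 = 3 - 837 = -834$)
$\left(-3381 + j{\left(N{\left(-3,C{\left(-2 \right)} \right)} \right)}\right) + m = \left(-3381 + 4 \left(\frac{-7 - 2}{2 \left(-3\right)}\right)^{2}\right) - 834 = \left(-3381 + 4 \left(\frac{1}{2} \left(- \frac{1}{3}\right) \left(-9\right)\right)^{2}\right) - 834 = \left(-3381 + 4 \left(\frac{3}{2}\right)^{2}\right) - 834 = \left(-3381 + 4 \cdot \frac{9}{4}\right) - 834 = \left(-3381 + 9\right) - 834 = -3372 - 834 = -4206$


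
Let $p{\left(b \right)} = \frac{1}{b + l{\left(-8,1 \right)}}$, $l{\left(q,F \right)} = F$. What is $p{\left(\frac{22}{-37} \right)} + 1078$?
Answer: $\frac{16207}{15} \approx 1080.5$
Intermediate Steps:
$p{\left(b \right)} = \frac{1}{1 + b}$ ($p{\left(b \right)} = \frac{1}{b + 1} = \frac{1}{1 + b}$)
$p{\left(\frac{22}{-37} \right)} + 1078 = \frac{1}{1 + \frac{22}{-37}} + 1078 = \frac{1}{1 + 22 \left(- \frac{1}{37}\right)} + 1078 = \frac{1}{1 - \frac{22}{37}} + 1078 = \frac{1}{\frac{15}{37}} + 1078 = \frac{37}{15} + 1078 = \frac{16207}{15}$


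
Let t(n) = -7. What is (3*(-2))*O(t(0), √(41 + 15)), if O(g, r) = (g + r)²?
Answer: -630 + 168*√14 ≈ -1.4016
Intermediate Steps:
(3*(-2))*O(t(0), √(41 + 15)) = (3*(-2))*(-7 + √(41 + 15))² = -6*(-7 + √56)² = -6*(-7 + 2*√14)²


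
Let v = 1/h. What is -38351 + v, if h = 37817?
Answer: -1450319766/37817 ≈ -38351.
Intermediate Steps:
v = 1/37817 ≈ 2.6443e-5
-38351 + v = -38351 + 1/37817 = -1450319766/37817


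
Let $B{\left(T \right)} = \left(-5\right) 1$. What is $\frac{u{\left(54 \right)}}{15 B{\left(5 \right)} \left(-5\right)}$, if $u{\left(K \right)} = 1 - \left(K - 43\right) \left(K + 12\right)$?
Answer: $- \frac{29}{15} \approx -1.9333$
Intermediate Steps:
$B{\left(T \right)} = -5$
$u{\left(K \right)} = 1 - \left(-43 + K\right) \left(12 + K\right)$
$\frac{u{\left(54 \right)}}{15 B{\left(5 \right)} \left(-5\right)} = \frac{517 - 54^{2} + 31 \cdot 54}{15 \left(-5\right) \left(-5\right)} = \frac{517 - 2916 + 1674}{\left(-75\right) \left(-5\right)} = \frac{517 - 2916 + 1674}{375} = \left(-725\right) \frac{1}{375} = - \frac{29}{15}$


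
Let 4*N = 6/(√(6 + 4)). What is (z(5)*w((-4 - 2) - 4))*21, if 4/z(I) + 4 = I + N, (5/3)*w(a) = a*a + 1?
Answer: 203616/31 - 152712*√10/155 ≈ 3452.7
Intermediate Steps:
N = 3*√10/20 (N = (6/(√(6 + 4)))/4 = (6/(√10))/4 = (6*(√10/10))/4 = (3*√10/5)/4 = 3*√10/20 ≈ 0.47434)
w(a) = ⅗ + 3*a²/5 (w(a) = 3*(a*a + 1)/5 = 3*(a² + 1)/5 = 3*(1 + a²)/5 = ⅗ + 3*a²/5)
z(I) = 4/(-4 + I + 3*√10/20) (z(I) = 4/(-4 + (I + 3*√10/20)) = 4/(-4 + I + 3*√10/20))
(z(5)*w((-4 - 2) - 4))*21 = ((80/(-80 + 3*√10 + 20*5))*(⅗ + 3*((-4 - 2) - 4)²/5))*21 = ((80/(-80 + 3*√10 + 100))*(⅗ + 3*(-6 - 4)²/5))*21 = ((80/(20 + 3*√10))*(⅗ + (⅗)*(-10)²))*21 = ((80/(20 + 3*√10))*(⅗ + (⅗)*100))*21 = ((80/(20 + 3*√10))*(⅗ + 60))*21 = ((80/(20 + 3*√10))*(303/5))*21 = (4848/(20 + 3*√10))*21 = 101808/(20 + 3*√10)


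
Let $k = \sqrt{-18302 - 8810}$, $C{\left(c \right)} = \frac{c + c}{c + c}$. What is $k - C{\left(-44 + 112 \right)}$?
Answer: $-1 + 2 i \sqrt{6778} \approx -1.0 + 164.66 i$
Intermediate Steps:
$C{\left(c \right)} = 1$ ($C{\left(c \right)} = \frac{2 c}{2 c} = 2 c \frac{1}{2 c} = 1$)
$k = 2 i \sqrt{6778}$ ($k = \sqrt{-18302 - 8810} = \sqrt{-27112} = 2 i \sqrt{6778} \approx 164.66 i$)
$k - C{\left(-44 + 112 \right)} = 2 i \sqrt{6778} - 1 = -1 + 2 i \sqrt{6778}$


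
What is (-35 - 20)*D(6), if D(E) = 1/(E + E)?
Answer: -55/12 ≈ -4.5833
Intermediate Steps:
D(E) = 1/(2*E)
(-35 - 20)*D(6) = (-35 - 20)*((½)/6) = -55/(2*6) = -55*1/12 = -55/12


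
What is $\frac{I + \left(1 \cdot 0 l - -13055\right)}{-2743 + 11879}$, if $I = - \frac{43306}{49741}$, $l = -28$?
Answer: $\frac{649325449}{454433776} \approx 1.4289$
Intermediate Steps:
$I = - \frac{43306}{49741}$ ($I = \left(-43306\right) \frac{1}{49741} = - \frac{43306}{49741} \approx -0.87063$)
$\frac{I + \left(1 \cdot 0 l - -13055\right)}{-2743 + 11879} = \frac{- \frac{43306}{49741} + \left(1 \cdot 0 \left(-28\right) - -13055\right)}{-2743 + 11879} = \frac{- \frac{43306}{49741} + \left(0 \left(-28\right) + 13055\right)}{9136} = \left(- \frac{43306}{49741} + \left(0 + 13055\right)\right) \frac{1}{9136} = \left(- \frac{43306}{49741} + 13055\right) \frac{1}{9136} = \frac{649325449}{49741} \cdot \frac{1}{9136} = \frac{649325449}{454433776}$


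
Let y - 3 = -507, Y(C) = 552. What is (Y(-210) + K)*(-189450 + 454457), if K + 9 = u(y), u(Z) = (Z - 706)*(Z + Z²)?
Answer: -81290626147839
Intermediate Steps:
y = -504 (y = 3 - 507 = -504)
u(Z) = (-706 + Z)*(Z + Z²)
K = -306749529 (K = -9 - 504*(-706 + (-504)² - 705*(-504)) = -9 - 504*(-706 + 254016 + 355320) = -9 - 504*608630 = -9 - 306749520 = -306749529)
(Y(-210) + K)*(-189450 + 454457) = (552 - 306749529)*(-189450 + 454457) = -306748977*265007 = -81290626147839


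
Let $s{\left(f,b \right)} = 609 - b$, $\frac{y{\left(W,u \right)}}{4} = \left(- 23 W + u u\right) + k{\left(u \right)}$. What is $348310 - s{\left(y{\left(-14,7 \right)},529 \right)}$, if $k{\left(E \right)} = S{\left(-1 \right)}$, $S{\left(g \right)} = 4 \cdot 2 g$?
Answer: $348230$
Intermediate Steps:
$S{\left(g \right)} = 8 g$
$k{\left(E \right)} = -8$ ($k{\left(E \right)} = 8 \left(-1\right) = -8$)
$y{\left(W,u \right)} = -32 - 92 W + 4 u^{2}$ ($y{\left(W,u \right)} = 4 \left(\left(- 23 W + u u\right) - 8\right) = 4 \left(\left(- 23 W + u^{2}\right) - 8\right) = 4 \left(\left(u^{2} - 23 W\right) - 8\right) = 4 \left(-8 + u^{2} - 23 W\right) = -32 - 92 W + 4 u^{2}$)
$348310 - s{\left(y{\left(-14,7 \right)},529 \right)} = 348310 - \left(609 - 529\right) = 348310 - 80 = 348230$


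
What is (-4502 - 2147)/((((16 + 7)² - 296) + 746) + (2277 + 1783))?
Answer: -6649/5039 ≈ -1.3195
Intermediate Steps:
(-4502 - 2147)/((((16 + 7)² - 296) + 746) + (2277 + 1783)) = -6649/(((23² - 296) + 746) + 4060) = -6649/(((529 - 296) + 746) + 4060) = -6649/((233 + 746) + 4060) = -6649/(979 + 4060) = -6649/5039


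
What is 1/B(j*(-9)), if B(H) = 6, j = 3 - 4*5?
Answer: 1/6 ≈ 0.16667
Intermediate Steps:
j = -17 (j = 3 - 20 = -17)
1/B(j*(-9)) = 1/6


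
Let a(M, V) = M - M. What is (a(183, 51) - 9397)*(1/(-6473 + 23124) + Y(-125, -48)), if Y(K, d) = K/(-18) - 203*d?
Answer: -27463048098245/299718 ≈ -9.1630e+7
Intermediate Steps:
a(M, V) = 0
Y(K, d) = -203*d - K/18 (Y(K, d) = -K/18 - 203*d = -203*d - K/18)
(a(183, 51) - 9397)*(1/(-6473 + 23124) + Y(-125, -48)) = (0 - 9397)*(1/(-6473 + 23124) + (-203*(-48) - 1/18*(-125))) = -9397*(1/16651 + (9744 + 125/18)) = -9397*(1/16651 + 175517/18) = -9397*2922533585/299718 = -27463048098245/299718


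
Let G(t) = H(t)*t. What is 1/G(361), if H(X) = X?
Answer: 1/130321 ≈ 7.6734e-6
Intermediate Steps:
G(t) = t² (G(t) = t*t = t²)
1/G(361) = 1/(361²) = 1/130321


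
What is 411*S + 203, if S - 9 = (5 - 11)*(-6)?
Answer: 18698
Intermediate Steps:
S = 45 (S = 9 + (5 - 11)*(-6) = 9 - 6*(-6) = 9 + 36 = 45)
411*S + 203 = 411*45 + 203 = 18495 + 203 = 18698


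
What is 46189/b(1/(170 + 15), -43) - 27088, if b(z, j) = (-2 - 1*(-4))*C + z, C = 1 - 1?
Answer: 8517877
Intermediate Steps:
C = 0
b(z, j) = z (b(z, j) = (-2 - 1*(-4))*0 + z = (-2 + 4)*0 + z = 2*0 + z = 0 + z = z)
46189/b(1/(170 + 15), -43) - 27088 = 46189/(1/(170 + 15)) - 27088 = 46189/(1/185) - 27088 = 46189*185 - 27088 = 8544965 - 27088 = 8517877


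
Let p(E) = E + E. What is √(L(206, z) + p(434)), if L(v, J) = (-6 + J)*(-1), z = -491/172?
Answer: √6485217/86 ≈ 29.612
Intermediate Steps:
z = -491/172 (z = -491*1/172 = -491/172 ≈ -2.8547)
L(v, J) = 6 - J
p(E) = 2*E
√(L(206, z) + p(434)) = √((6 - 1*(-491/172)) + 2*434) = √((6 + 491/172) + 868) = √(1523/172 + 868) = √(150819/172) = √6485217/86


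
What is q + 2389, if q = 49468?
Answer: 51857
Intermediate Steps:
q + 2389 = 49468 + 2389 = 51857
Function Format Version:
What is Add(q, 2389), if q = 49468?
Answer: 51857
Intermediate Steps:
Add(q, 2389) = Add(49468, 2389) = 51857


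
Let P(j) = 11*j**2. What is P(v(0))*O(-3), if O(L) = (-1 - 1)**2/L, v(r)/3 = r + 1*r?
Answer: 0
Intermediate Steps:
v(r) = 6*r (v(r) = 3*(r + 1*r) = 3*(r + r) = 3*(2*r) = 6*r)
O(L) = 4/L (O(L) = (-2)**2/L = 4/L)
P(v(0))*O(-3) = (11*(6*0)**2)*(4/(-3)) = (11*0**2)*(4*(-1/3)) = (11*0)*(-4/3) = 0*(-4/3) = 0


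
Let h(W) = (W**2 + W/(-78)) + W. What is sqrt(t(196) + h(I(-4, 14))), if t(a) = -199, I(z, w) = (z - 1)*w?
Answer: 2*sqrt(1761279)/39 ≈ 68.058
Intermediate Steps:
I(z, w) = w*(-1 + z) (I(z, w) = (-1 + z)*w = w*(-1 + z))
h(W) = W**2 + 77*W/78 (h(W) = (W**2 - W/78) + W = W**2 + 77*W/78)
sqrt(t(196) + h(I(-4, 14))) = sqrt(-199 + (14*(-1 - 4))*(77 + 78*(14*(-1 - 4)))/78) = sqrt(-199 + (14*(-5))*(77 + 78*(14*(-5)))/78) = sqrt(-199 + (1/78)*(-70)*(77 + 78*(-70))) = sqrt(-199 + (1/78)*(-70)*(77 - 5460)) = sqrt(-199 + (1/78)*(-70)*(-5383)) = sqrt(-199 + 188405/39) = sqrt(180644/39) = 2*sqrt(1761279)/39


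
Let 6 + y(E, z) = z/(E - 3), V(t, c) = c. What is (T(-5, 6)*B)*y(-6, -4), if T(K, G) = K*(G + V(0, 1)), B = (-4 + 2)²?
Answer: 7000/9 ≈ 777.78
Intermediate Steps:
B = 4 (B = (-2)² = 4)
T(K, G) = K*(1 + G) (T(K, G) = K*(G + 1) = K*(1 + G))
y(E, z) = -6 + z/(-3 + E) (y(E, z) = -6 + z/(E - 3) = -6 + z/(-3 + E))
(T(-5, 6)*B)*y(-6, -4) = (-5*(1 + 6)*4)*((18 - 4 - 6*(-6))/(-3 - 6)) = (-5*7*4)*((18 - 4 + 36)/(-9)) = (-35*4)*(-⅑*50) = -140*(-50/9) = 7000/9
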